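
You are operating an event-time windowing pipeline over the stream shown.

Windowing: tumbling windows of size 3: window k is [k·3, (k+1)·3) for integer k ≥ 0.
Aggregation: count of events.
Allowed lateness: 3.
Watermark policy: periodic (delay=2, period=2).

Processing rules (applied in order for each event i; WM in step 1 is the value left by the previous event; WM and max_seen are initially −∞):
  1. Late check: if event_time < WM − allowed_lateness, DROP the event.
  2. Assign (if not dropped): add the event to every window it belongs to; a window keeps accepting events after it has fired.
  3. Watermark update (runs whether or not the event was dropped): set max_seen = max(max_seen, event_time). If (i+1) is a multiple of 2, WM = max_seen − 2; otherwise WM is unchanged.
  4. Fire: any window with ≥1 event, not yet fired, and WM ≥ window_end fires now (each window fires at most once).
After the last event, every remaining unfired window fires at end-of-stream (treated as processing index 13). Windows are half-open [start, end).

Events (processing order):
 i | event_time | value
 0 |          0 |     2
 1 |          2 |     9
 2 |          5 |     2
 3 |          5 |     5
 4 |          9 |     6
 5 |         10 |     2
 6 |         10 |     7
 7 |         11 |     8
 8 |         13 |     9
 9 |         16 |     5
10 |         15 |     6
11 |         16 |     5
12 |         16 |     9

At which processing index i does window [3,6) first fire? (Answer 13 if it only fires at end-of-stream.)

i=0 t=0 v=2: → [0,3); WM=−∞
i=1 t=2 v=9: → [0,3); WM=0
i=2 t=5 v=2: → [3,6); WM=0
i=3 t=5 v=5: → [3,6); WM=3; [0,3) fires=2
i=4 t=9 v=6: → [9,12); WM=3
i=5 t=10 v=2: → [9,12); WM=8; [3,6) fires=2
i=6 t=10 v=7: → [9,12); WM=8
i=7 t=11 v=8: → [9,12); WM=9
i=8 t=13 v=9: → [12,15); WM=9
i=9 t=16 v=5: → [15,18); WM=14; [9,12) fires=4
i=10 t=15 v=6: → [15,18); WM=14
i=11 t=16 v=5: → [15,18); WM=14
i=12 t=16 v=9: → [15,18); WM=14

5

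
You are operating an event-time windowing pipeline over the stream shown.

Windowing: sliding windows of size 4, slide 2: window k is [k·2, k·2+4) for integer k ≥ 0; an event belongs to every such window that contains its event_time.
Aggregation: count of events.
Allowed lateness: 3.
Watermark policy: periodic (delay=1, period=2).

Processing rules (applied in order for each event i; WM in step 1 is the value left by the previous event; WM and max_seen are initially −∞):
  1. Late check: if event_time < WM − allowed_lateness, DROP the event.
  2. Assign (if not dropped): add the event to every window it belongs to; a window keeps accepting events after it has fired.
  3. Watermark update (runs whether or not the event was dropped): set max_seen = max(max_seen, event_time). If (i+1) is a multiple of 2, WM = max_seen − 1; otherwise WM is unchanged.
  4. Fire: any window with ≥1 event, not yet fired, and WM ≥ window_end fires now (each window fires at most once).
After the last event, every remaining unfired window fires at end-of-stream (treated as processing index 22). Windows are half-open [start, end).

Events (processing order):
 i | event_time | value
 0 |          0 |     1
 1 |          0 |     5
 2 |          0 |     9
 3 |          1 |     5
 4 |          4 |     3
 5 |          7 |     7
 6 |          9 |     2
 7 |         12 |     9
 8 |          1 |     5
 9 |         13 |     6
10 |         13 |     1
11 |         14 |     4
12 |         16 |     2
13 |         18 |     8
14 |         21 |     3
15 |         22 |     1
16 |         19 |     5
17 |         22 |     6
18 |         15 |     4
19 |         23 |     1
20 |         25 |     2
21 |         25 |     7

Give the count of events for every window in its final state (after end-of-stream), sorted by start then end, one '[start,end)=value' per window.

i=0 t=0 v=1: → [0,4); WM=−∞
i=1 t=0 v=5: → [0,4); WM=-1
i=2 t=0 v=9: → [0,4); WM=-1
i=3 t=1 v=5: → [0,4); WM=0
i=4 t=4 v=3: → [4,8),[2,6); WM=0
i=5 t=7 v=7: → [6,10),[4,8); WM=6; [0,4) fires=4 [2,6) fires=1
i=6 t=9 v=2: → [8,12),[6,10); WM=6
i=7 t=12 v=9: → [12,16),[10,14); WM=11; [4,8) fires=2 [6,10) fires=2
i=8 t=1 v=5: DROP (t<11-3); WM=11
i=9 t=13 v=6: → [12,16),[10,14); WM=12; [8,12) fires=1
i=10 t=13 v=1: → [12,16),[10,14); WM=12
i=11 t=14 v=4: → [14,18),[12,16); WM=13
i=12 t=16 v=2: → [16,20),[14,18); WM=13
i=13 t=18 v=8: → [18,22),[16,20); WM=17; [10,14) fires=3 [12,16) fires=4
i=14 t=21 v=3: → [20,24),[18,22); WM=17
i=15 t=22 v=1: → [22,26),[20,24); WM=21; [14,18) fires=2 [16,20) fires=2
i=16 t=19 v=5: → [18,22),[16,20); WM=21
i=17 t=22 v=6: → [22,26),[20,24); WM=21
i=18 t=15 v=4: DROP (t<21-3); WM=21
i=19 t=23 v=1: → [22,26),[20,24); WM=22; [18,22) fires=3
i=20 t=25 v=2: → [24,28),[22,26); WM=22
i=21 t=25 v=7: → [24,28),[22,26); WM=24; [20,24) fires=4

[0,4)=4 [2,6)=1 [4,8)=2 [6,10)=2 [8,12)=1 [10,14)=3 [12,16)=4 [14,18)=2 [16,20)=3 [18,22)=3 [20,24)=4 [22,26)=5 [24,28)=2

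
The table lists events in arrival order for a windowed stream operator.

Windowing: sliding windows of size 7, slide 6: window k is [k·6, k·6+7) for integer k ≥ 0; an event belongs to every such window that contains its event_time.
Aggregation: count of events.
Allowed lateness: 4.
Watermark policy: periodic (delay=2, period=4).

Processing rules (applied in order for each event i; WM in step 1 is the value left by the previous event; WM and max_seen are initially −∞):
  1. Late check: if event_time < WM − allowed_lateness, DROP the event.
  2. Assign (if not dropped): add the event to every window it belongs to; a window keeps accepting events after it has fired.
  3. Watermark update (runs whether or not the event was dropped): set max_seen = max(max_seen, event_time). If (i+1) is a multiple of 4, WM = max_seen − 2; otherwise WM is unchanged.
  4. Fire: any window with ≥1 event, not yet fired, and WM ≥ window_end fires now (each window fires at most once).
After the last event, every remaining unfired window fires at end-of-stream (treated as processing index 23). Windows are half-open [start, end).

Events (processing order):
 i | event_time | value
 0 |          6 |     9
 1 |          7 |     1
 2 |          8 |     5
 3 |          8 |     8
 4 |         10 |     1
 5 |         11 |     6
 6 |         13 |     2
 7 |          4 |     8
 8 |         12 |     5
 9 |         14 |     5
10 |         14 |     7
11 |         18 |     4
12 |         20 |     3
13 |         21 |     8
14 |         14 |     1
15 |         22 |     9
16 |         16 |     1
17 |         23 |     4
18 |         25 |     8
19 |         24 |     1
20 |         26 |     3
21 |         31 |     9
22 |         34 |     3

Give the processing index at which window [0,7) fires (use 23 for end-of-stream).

7

i=0 t=6 v=9: → [6,13),[0,7); WM=−∞
i=1 t=7 v=1: → [6,13); WM=−∞
i=2 t=8 v=5: → [6,13); WM=−∞
i=3 t=8 v=8: → [6,13); WM=6
i=4 t=10 v=1: → [6,13); WM=6
i=5 t=11 v=6: → [6,13); WM=6
i=6 t=13 v=2: → [12,19); WM=6
i=7 t=4 v=8: → [0,7); WM=11; [0,7) fires=2
i=8 t=12 v=5: → [12,19),[6,13); WM=11
i=9 t=14 v=5: → [12,19); WM=11
i=10 t=14 v=7: → [12,19); WM=11
i=11 t=18 v=4: → [18,25),[12,19); WM=16; [6,13) fires=7
i=12 t=20 v=3: → [18,25); WM=16
i=13 t=21 v=8: → [18,25); WM=16
i=14 t=14 v=1: → [12,19); WM=16
i=15 t=22 v=9: → [18,25); WM=20; [12,19) fires=6
i=16 t=16 v=1: → [12,19); WM=20
i=17 t=23 v=4: → [18,25); WM=20
i=18 t=25 v=8: → [24,31); WM=20
i=19 t=24 v=1: → [24,31),[18,25); WM=23
i=20 t=26 v=3: → [24,31); WM=23
i=21 t=31 v=9: → [30,37); WM=23
i=22 t=34 v=3: → [30,37); WM=23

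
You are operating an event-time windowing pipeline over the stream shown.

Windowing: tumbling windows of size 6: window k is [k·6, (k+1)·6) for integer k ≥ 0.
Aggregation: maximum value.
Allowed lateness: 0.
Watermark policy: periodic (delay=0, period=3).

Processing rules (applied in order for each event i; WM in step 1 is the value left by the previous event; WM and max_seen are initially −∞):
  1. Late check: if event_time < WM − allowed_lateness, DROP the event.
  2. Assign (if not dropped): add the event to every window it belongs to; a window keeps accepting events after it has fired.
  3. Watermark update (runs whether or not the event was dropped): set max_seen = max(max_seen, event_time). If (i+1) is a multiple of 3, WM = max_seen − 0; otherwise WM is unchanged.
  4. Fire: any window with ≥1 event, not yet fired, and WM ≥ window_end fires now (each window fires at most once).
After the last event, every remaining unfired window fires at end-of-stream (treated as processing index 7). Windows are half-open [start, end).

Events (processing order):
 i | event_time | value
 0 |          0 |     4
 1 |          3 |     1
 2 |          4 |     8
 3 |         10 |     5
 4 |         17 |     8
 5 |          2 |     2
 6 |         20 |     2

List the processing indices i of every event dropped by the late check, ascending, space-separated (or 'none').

5

i=0 t=0 v=4: → [0,6); WM=−∞
i=1 t=3 v=1: → [0,6); WM=−∞
i=2 t=4 v=8: → [0,6); WM=4
i=3 t=10 v=5: → [6,12); WM=4
i=4 t=17 v=8: → [12,18); WM=4
i=5 t=2 v=2: DROP (t<4-0); WM=17; [0,6) fires=8 [6,12) fires=5
i=6 t=20 v=2: → [18,24); WM=17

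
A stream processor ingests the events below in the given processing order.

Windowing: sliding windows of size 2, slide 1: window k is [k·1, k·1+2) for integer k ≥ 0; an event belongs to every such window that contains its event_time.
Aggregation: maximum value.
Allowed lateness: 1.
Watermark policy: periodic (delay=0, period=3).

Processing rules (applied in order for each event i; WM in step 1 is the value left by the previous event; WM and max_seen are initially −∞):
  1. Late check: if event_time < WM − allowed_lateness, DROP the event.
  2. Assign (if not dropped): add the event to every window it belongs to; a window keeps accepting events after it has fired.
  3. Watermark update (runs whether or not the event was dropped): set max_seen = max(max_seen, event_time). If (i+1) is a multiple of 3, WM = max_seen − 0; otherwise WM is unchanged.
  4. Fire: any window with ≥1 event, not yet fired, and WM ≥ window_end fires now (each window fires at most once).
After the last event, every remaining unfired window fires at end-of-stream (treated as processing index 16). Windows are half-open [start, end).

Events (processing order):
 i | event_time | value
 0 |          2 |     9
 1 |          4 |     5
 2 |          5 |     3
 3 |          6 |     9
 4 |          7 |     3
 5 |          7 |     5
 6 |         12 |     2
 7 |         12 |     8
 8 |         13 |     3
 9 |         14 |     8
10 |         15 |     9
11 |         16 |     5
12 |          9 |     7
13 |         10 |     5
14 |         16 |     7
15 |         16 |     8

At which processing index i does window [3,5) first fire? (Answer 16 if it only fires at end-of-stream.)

i=0 t=2 v=9: → [2,4),[1,3); WM=−∞
i=1 t=4 v=5: → [4,6),[3,5); WM=−∞
i=2 t=5 v=3: → [5,7),[4,6); WM=5; [1,3) fires=9 [2,4) fires=9 [3,5) fires=5
i=3 t=6 v=9: → [6,8),[5,7); WM=5
i=4 t=7 v=3: → [7,9),[6,8); WM=5
i=5 t=7 v=5: → [7,9),[6,8); WM=7; [4,6) fires=5 [5,7) fires=9
i=6 t=12 v=2: → [12,14),[11,13); WM=7
i=7 t=12 v=8: → [12,14),[11,13); WM=7
i=8 t=13 v=3: → [13,15),[12,14); WM=13; [6,8) fires=9 [7,9) fires=5 [11,13) fires=8
i=9 t=14 v=8: → [14,16),[13,15); WM=13
i=10 t=15 v=9: → [15,17),[14,16); WM=13
i=11 t=16 v=5: → [16,18),[15,17); WM=16; [12,14) fires=8 [13,15) fires=8 [14,16) fires=9
i=12 t=9 v=7: DROP (t<16-1); WM=16
i=13 t=10 v=5: DROP (t<16-1); WM=16
i=14 t=16 v=7: → [16,18),[15,17); WM=16
i=15 t=16 v=8: → [16,18),[15,17); WM=16

2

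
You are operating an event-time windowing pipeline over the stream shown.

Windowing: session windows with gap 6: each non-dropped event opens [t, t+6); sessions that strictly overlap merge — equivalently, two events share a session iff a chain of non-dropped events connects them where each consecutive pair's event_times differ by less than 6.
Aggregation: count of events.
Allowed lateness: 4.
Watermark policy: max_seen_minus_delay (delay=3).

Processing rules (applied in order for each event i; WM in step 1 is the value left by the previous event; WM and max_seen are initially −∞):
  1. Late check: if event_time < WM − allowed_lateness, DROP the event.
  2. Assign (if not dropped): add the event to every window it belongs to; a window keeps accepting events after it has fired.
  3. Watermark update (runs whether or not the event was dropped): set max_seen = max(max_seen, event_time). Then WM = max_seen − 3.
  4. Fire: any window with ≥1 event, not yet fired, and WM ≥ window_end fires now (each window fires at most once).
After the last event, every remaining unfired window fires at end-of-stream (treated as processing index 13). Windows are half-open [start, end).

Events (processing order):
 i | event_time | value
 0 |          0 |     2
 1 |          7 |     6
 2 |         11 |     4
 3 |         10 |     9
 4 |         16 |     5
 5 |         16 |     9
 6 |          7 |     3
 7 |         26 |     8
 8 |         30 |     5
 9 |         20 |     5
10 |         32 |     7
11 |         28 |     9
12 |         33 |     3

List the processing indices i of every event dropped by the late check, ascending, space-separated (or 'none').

i=0 t=0 v=2: → [0,6); WM=-3
i=1 t=7 v=6: → [7,13); WM=4
i=2 t=11 v=4: → [7,17); WM=8
i=3 t=10 v=9: → [7,17); WM=8
i=4 t=16 v=5: → [7,22); WM=13
i=5 t=16 v=9: → [7,22); WM=13
i=6 t=7 v=3: DROP (t<13-4); WM=13
i=7 t=26 v=8: → [26,32); WM=23
i=8 t=30 v=5: → [26,36); WM=27
i=9 t=20 v=5: DROP (t<27-4); WM=27
i=10 t=32 v=7: → [26,38); WM=29
i=11 t=28 v=9: → [26,38); WM=29
i=12 t=33 v=3: → [26,39); WM=30

6 9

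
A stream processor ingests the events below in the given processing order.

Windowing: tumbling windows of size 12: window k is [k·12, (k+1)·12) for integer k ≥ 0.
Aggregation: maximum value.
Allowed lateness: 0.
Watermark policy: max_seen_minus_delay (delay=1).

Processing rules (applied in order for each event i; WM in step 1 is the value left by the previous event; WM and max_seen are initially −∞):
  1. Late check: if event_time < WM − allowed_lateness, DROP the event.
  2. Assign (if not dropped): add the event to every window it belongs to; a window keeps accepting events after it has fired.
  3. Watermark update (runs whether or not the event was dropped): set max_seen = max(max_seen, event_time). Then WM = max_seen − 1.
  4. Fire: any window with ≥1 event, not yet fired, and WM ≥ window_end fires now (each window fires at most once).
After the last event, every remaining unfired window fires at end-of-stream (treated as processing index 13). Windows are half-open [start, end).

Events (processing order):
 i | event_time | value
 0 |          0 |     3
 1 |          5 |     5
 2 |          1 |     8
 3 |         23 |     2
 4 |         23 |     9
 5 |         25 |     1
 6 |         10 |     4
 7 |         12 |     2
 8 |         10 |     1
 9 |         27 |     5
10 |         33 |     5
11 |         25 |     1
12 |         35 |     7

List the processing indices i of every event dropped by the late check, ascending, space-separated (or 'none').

2 6 7 8 11

i=0 t=0 v=3: → [0,12); WM=-1
i=1 t=5 v=5: → [0,12); WM=4
i=2 t=1 v=8: DROP (t<4-0); WM=4
i=3 t=23 v=2: → [12,24); WM=22; [0,12) fires=5
i=4 t=23 v=9: → [12,24); WM=22
i=5 t=25 v=1: → [24,36); WM=24; [12,24) fires=9
i=6 t=10 v=4: DROP (t<24-0); WM=24
i=7 t=12 v=2: DROP (t<24-0); WM=24
i=8 t=10 v=1: DROP (t<24-0); WM=24
i=9 t=27 v=5: → [24,36); WM=26
i=10 t=33 v=5: → [24,36); WM=32
i=11 t=25 v=1: DROP (t<32-0); WM=32
i=12 t=35 v=7: → [24,36); WM=34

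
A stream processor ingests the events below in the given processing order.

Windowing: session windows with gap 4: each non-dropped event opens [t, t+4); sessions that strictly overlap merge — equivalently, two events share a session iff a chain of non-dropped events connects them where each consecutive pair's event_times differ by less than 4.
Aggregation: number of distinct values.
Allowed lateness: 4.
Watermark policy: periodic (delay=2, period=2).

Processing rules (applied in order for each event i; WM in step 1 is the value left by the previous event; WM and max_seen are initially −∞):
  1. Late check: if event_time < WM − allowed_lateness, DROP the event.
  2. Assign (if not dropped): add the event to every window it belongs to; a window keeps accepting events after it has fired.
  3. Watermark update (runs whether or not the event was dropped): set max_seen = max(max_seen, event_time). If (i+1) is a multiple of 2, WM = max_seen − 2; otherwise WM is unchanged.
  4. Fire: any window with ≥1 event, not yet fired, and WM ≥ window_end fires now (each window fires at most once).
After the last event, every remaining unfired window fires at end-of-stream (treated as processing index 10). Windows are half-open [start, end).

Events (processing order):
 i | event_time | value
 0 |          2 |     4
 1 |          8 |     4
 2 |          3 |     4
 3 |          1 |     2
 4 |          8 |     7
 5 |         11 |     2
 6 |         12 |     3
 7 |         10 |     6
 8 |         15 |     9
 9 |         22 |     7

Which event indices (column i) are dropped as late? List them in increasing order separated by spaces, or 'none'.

i=0 t=2 v=4: → [2,6); WM=−∞
i=1 t=8 v=4: → [8,12); WM=6
i=2 t=3 v=4: → [2,7); WM=6
i=3 t=1 v=2: DROP (t<6-4); WM=6
i=4 t=8 v=7: → [8,12); WM=6
i=5 t=11 v=2: → [8,15); WM=9
i=6 t=12 v=3: → [8,16); WM=9
i=7 t=10 v=6: → [8,16); WM=10
i=8 t=15 v=9: → [8,19); WM=10
i=9 t=22 v=7: → [22,26); WM=20

3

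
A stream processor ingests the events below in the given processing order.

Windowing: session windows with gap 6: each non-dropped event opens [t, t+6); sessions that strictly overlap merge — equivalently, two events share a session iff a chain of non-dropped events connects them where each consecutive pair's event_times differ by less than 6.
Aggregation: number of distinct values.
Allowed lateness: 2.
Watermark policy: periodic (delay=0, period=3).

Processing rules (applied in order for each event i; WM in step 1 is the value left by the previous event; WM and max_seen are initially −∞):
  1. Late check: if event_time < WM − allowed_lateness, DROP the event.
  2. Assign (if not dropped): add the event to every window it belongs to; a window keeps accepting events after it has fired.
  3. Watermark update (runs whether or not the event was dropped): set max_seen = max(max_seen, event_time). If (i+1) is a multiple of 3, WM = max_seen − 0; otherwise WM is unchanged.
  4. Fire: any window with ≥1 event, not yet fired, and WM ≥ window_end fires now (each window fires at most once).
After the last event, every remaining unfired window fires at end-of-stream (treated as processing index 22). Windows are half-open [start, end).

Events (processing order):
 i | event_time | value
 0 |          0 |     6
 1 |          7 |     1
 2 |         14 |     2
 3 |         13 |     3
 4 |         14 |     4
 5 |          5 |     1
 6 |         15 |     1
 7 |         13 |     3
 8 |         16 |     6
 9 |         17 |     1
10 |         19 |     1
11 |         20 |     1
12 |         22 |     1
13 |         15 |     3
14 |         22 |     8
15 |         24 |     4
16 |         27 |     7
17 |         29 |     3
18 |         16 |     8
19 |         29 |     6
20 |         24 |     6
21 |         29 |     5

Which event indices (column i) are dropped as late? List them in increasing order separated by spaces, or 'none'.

5 13 18 20

i=0 t=0 v=6: → [0,6); WM=−∞
i=1 t=7 v=1: → [7,13); WM=−∞
i=2 t=14 v=2: → [14,20); WM=14
i=3 t=13 v=3: → [13,20); WM=14
i=4 t=14 v=4: → [13,20); WM=14
i=5 t=5 v=1: DROP (t<14-2); WM=14
i=6 t=15 v=1: → [13,21); WM=14
i=7 t=13 v=3: → [13,21); WM=14
i=8 t=16 v=6: → [13,22); WM=16
i=9 t=17 v=1: → [13,23); WM=16
i=10 t=19 v=1: → [13,25); WM=16
i=11 t=20 v=1: → [13,26); WM=20
i=12 t=22 v=1: → [13,28); WM=20
i=13 t=15 v=3: DROP (t<20-2); WM=20
i=14 t=22 v=8: → [13,28); WM=22
i=15 t=24 v=4: → [13,30); WM=22
i=16 t=27 v=7: → [13,33); WM=22
i=17 t=29 v=3: → [13,35); WM=29
i=18 t=16 v=8: DROP (t<29-2); WM=29
i=19 t=29 v=6: → [13,35); WM=29
i=20 t=24 v=6: DROP (t<29-2); WM=29
i=21 t=29 v=5: → [13,35); WM=29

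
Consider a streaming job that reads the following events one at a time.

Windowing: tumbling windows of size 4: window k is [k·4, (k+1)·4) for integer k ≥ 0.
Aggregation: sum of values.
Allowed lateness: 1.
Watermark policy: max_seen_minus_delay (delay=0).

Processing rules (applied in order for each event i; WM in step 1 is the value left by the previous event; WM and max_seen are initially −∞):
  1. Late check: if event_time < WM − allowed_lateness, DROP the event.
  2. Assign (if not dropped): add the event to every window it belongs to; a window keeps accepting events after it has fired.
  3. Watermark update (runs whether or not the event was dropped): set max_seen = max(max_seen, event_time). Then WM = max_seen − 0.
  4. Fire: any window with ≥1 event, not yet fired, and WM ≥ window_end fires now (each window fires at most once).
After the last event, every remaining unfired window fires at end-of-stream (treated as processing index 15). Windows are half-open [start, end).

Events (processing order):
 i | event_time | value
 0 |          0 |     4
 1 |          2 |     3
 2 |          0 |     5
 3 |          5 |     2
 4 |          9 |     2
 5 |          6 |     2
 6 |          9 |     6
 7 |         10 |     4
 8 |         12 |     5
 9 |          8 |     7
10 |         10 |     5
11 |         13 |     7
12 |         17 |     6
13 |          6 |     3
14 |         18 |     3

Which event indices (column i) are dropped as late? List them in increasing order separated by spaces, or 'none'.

i=0 t=0 v=4: → [0,4); WM=0
i=1 t=2 v=3: → [0,4); WM=2
i=2 t=0 v=5: DROP (t<2-1); WM=2
i=3 t=5 v=2: → [4,8); WM=5; [0,4) fires=7
i=4 t=9 v=2: → [8,12); WM=9; [4,8) fires=2
i=5 t=6 v=2: DROP (t<9-1); WM=9
i=6 t=9 v=6: → [8,12); WM=9
i=7 t=10 v=4: → [8,12); WM=10
i=8 t=12 v=5: → [12,16); WM=12; [8,12) fires=12
i=9 t=8 v=7: DROP (t<12-1); WM=12
i=10 t=10 v=5: DROP (t<12-1); WM=12
i=11 t=13 v=7: → [12,16); WM=13
i=12 t=17 v=6: → [16,20); WM=17; [12,16) fires=12
i=13 t=6 v=3: DROP (t<17-1); WM=17
i=14 t=18 v=3: → [16,20); WM=18

2 5 9 10 13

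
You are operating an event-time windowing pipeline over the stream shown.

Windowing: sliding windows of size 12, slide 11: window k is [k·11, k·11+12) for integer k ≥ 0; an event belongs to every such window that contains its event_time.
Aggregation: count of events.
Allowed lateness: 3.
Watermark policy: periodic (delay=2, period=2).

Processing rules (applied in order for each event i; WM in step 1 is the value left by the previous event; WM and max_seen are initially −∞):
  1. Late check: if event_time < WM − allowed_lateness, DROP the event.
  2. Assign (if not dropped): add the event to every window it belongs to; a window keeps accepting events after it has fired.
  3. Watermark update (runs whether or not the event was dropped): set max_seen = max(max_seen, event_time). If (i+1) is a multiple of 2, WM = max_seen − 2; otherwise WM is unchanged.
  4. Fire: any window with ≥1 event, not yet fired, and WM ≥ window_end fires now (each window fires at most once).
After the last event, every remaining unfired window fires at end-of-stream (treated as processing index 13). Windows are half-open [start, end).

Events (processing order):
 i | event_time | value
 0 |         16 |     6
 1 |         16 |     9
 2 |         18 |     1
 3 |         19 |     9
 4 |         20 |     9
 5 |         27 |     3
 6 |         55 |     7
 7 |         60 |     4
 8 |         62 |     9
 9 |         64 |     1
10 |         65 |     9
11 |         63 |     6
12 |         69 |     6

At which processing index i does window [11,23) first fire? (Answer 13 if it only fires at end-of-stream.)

5

i=0 t=16 v=6: → [11,23); WM=−∞
i=1 t=16 v=9: → [11,23); WM=14
i=2 t=18 v=1: → [11,23); WM=14
i=3 t=19 v=9: → [11,23); WM=17
i=4 t=20 v=9: → [11,23); WM=17
i=5 t=27 v=3: → [22,34); WM=25; [11,23) fires=5
i=6 t=55 v=7: → [55,67),[44,56); WM=25
i=7 t=60 v=4: → [55,67); WM=58; [22,34) fires=1 [44,56) fires=1
i=8 t=62 v=9: → [55,67); WM=58
i=9 t=64 v=1: → [55,67); WM=62
i=10 t=65 v=9: → [55,67); WM=62
i=11 t=63 v=6: → [55,67); WM=63
i=12 t=69 v=6: → [66,78); WM=63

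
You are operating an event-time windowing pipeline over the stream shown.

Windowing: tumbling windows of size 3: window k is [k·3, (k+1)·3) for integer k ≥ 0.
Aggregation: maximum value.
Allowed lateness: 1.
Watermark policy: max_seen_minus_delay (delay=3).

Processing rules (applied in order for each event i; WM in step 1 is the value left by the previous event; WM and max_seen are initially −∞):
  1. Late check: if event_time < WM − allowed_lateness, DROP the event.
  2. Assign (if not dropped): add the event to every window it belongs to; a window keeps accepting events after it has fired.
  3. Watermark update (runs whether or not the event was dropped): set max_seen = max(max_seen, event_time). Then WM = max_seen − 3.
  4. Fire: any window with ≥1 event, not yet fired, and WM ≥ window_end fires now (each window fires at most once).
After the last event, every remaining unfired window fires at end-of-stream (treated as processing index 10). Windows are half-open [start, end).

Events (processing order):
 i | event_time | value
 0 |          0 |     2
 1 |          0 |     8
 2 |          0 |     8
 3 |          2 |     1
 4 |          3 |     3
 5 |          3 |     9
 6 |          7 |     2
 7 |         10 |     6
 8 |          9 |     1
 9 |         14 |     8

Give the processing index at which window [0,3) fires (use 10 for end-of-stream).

6

i=0 t=0 v=2: → [0,3); WM=-3
i=1 t=0 v=8: → [0,3); WM=-3
i=2 t=0 v=8: → [0,3); WM=-3
i=3 t=2 v=1: → [0,3); WM=-1
i=4 t=3 v=3: → [3,6); WM=0
i=5 t=3 v=9: → [3,6); WM=0
i=6 t=7 v=2: → [6,9); WM=4; [0,3) fires=8
i=7 t=10 v=6: → [9,12); WM=7; [3,6) fires=9
i=8 t=9 v=1: → [9,12); WM=7
i=9 t=14 v=8: → [12,15); WM=11; [6,9) fires=2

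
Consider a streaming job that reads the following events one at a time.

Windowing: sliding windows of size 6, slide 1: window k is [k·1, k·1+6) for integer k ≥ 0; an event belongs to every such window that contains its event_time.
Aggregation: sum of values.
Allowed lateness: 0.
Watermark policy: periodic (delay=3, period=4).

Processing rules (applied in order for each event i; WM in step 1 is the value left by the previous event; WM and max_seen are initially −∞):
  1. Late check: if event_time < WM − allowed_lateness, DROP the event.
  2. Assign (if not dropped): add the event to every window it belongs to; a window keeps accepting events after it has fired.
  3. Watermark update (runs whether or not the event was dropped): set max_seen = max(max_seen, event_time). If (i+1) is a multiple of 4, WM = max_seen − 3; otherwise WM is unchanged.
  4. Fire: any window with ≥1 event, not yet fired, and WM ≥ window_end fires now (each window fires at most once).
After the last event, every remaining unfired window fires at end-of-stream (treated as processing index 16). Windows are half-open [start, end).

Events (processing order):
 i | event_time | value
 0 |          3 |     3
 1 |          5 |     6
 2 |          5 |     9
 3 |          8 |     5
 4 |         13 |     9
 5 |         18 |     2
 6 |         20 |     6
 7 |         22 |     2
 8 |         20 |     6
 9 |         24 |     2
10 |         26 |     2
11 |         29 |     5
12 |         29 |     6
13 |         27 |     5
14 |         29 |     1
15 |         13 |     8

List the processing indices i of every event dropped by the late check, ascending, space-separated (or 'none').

15

i=0 t=3 v=3: → [3,9),[2,8),[1,7),[0,6); WM=−∞
i=1 t=5 v=6: → [5,11),[4,10),[3,9),[2,8),[1,7),[0,6); WM=−∞
i=2 t=5 v=9: → [5,11),[4,10),[3,9),[2,8),[1,7),[0,6); WM=−∞
i=3 t=8 v=5: → [8,14),[7,13),[6,12),[5,11),[4,10),[3,9); WM=5
i=4 t=13 v=9: → [13,19),[12,18),[11,17),[10,16),[9,15),[8,14); WM=5
i=5 t=18 v=2: → [18,24),[17,23),[16,22),[15,21),[14,20),[13,19); WM=5
i=6 t=20 v=6: → [20,26),[19,25),[18,24),[17,23),[16,22),[15,21); WM=5
i=7 t=22 v=2: → [22,28),[21,27),[20,26),[19,25),[18,24),[17,23); WM=19; [0,6) fires=18 [1,7) fires=18 [2,8) fires=18 [3,9) fires=23 [4,10) fires=20 [5,11) fires=20 [6,12) fires=5 [7,13) fires=5 [8,14) fires=14 [9,15) fires=9 [10,16) fires=9 [11,17) fires=9 [12,18) fires=9 [13,19) fires=11
i=8 t=20 v=6: → [20,26),[19,25),[18,24),[17,23),[16,22),[15,21); WM=19
i=9 t=24 v=2: → [24,30),[23,29),[22,28),[21,27),[20,26),[19,25); WM=19
i=10 t=26 v=2: → [26,32),[25,31),[24,30),[23,29),[22,28),[21,27); WM=19
i=11 t=29 v=5: → [29,35),[28,34),[27,33),[26,32),[25,31),[24,30); WM=26; [14,20) fires=2 [15,21) fires=14 [16,22) fires=14 [17,23) fires=16 [18,24) fires=16 [19,25) fires=16 [20,26) fires=16
i=12 t=29 v=6: → [29,35),[28,34),[27,33),[26,32),[25,31),[24,30); WM=26
i=13 t=27 v=5: → [27,33),[26,32),[25,31),[24,30),[23,29),[22,28); WM=26
i=14 t=29 v=1: → [29,35),[28,34),[27,33),[26,32),[25,31),[24,30); WM=26
i=15 t=13 v=8: DROP (t<26-0); WM=26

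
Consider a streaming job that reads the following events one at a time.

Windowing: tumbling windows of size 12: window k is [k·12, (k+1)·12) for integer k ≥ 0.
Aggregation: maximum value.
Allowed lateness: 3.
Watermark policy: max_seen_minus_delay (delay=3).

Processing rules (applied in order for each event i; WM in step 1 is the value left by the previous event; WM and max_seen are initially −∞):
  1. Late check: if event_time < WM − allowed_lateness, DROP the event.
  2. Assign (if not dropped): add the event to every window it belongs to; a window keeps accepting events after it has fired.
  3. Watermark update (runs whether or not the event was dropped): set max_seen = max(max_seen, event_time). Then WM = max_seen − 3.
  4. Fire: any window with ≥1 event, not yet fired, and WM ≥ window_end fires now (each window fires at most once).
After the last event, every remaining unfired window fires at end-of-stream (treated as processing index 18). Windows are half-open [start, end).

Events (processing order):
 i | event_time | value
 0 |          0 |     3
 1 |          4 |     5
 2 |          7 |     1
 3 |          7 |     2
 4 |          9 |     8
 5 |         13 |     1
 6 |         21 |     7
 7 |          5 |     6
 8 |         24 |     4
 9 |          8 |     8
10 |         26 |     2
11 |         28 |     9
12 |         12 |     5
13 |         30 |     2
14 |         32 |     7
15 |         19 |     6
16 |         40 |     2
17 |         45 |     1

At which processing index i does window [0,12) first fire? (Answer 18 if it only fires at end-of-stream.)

i=0 t=0 v=3: → [0,12); WM=-3
i=1 t=4 v=5: → [0,12); WM=1
i=2 t=7 v=1: → [0,12); WM=4
i=3 t=7 v=2: → [0,12); WM=4
i=4 t=9 v=8: → [0,12); WM=6
i=5 t=13 v=1: → [12,24); WM=10
i=6 t=21 v=7: → [12,24); WM=18; [0,12) fires=8
i=7 t=5 v=6: DROP (t<18-3); WM=18
i=8 t=24 v=4: → [24,36); WM=21
i=9 t=8 v=8: DROP (t<21-3); WM=21
i=10 t=26 v=2: → [24,36); WM=23
i=11 t=28 v=9: → [24,36); WM=25; [12,24) fires=7
i=12 t=12 v=5: DROP (t<25-3); WM=25
i=13 t=30 v=2: → [24,36); WM=27
i=14 t=32 v=7: → [24,36); WM=29
i=15 t=19 v=6: DROP (t<29-3); WM=29
i=16 t=40 v=2: → [36,48); WM=37; [24,36) fires=9
i=17 t=45 v=1: → [36,48); WM=42

6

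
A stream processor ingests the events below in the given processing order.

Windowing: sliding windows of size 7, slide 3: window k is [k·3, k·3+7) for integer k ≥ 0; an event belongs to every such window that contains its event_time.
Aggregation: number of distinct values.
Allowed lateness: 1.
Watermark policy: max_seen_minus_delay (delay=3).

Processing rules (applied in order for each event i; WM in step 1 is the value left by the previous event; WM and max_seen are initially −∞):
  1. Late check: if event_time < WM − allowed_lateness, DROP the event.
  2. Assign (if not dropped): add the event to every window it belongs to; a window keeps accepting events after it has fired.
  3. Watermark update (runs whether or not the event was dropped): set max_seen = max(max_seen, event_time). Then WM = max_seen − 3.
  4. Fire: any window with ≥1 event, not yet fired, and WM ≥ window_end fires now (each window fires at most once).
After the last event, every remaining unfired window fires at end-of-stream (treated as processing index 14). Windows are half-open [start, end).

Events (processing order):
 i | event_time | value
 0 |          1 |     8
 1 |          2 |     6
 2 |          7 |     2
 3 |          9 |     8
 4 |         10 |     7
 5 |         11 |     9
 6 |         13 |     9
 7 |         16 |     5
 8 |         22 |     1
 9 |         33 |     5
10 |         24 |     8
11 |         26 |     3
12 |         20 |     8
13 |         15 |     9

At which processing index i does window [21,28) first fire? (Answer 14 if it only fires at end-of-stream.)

9

i=0 t=1 v=8: → [0,7); WM=-2
i=1 t=2 v=6: → [0,7); WM=-1
i=2 t=7 v=2: → [6,13),[3,10); WM=4
i=3 t=9 v=8: → [9,16),[6,13),[3,10); WM=6
i=4 t=10 v=7: → [9,16),[6,13); WM=7; [0,7) fires=2
i=5 t=11 v=9: → [9,16),[6,13); WM=8
i=6 t=13 v=9: → [12,19),[9,16); WM=10; [3,10) fires=2
i=7 t=16 v=5: → [15,22),[12,19); WM=13; [6,13) fires=4
i=8 t=22 v=1: → [21,28),[18,25); WM=19; [9,16) fires=3 [12,19) fires=2
i=9 t=33 v=5: → [33,40),[30,37),[27,34); WM=30; [15,22) fires=1 [18,25) fires=1 [21,28) fires=1
i=10 t=24 v=8: DROP (t<30-1); WM=30
i=11 t=26 v=3: DROP (t<30-1); WM=30
i=12 t=20 v=8: DROP (t<30-1); WM=30
i=13 t=15 v=9: DROP (t<30-1); WM=30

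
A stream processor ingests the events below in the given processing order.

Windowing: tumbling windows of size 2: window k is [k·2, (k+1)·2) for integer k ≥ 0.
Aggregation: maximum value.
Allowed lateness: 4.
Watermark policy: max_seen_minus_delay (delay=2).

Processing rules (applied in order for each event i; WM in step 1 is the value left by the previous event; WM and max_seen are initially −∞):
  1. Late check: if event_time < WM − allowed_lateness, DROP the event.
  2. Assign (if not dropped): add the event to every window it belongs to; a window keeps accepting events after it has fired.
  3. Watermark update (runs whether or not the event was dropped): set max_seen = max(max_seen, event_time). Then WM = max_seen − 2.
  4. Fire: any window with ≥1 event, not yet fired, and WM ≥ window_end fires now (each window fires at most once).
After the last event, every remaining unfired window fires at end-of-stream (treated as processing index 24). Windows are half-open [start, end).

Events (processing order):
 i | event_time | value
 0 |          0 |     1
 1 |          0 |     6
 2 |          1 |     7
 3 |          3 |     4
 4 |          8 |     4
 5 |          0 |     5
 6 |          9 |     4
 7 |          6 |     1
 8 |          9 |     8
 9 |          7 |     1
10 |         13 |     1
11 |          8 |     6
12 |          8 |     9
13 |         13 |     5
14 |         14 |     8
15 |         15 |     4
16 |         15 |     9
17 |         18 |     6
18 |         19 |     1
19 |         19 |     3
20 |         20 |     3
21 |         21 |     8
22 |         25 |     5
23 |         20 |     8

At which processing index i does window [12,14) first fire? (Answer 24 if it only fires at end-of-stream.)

17

i=0 t=0 v=1: → [0,2); WM=-2
i=1 t=0 v=6: → [0,2); WM=-2
i=2 t=1 v=7: → [0,2); WM=-1
i=3 t=3 v=4: → [2,4); WM=1
i=4 t=8 v=4: → [8,10); WM=6; [0,2) fires=7 [2,4) fires=4
i=5 t=0 v=5: DROP (t<6-4); WM=6
i=6 t=9 v=4: → [8,10); WM=7
i=7 t=6 v=1: → [6,8); WM=7
i=8 t=9 v=8: → [8,10); WM=7
i=9 t=7 v=1: → [6,8); WM=7
i=10 t=13 v=1: → [12,14); WM=11; [6,8) fires=1 [8,10) fires=8
i=11 t=8 v=6: → [8,10); WM=11
i=12 t=8 v=9: → [8,10); WM=11
i=13 t=13 v=5: → [12,14); WM=11
i=14 t=14 v=8: → [14,16); WM=12
i=15 t=15 v=4: → [14,16); WM=13
i=16 t=15 v=9: → [14,16); WM=13
i=17 t=18 v=6: → [18,20); WM=16; [12,14) fires=5 [14,16) fires=9
i=18 t=19 v=1: → [18,20); WM=17
i=19 t=19 v=3: → [18,20); WM=17
i=20 t=20 v=3: → [20,22); WM=18
i=21 t=21 v=8: → [20,22); WM=19
i=22 t=25 v=5: → [24,26); WM=23; [18,20) fires=6 [20,22) fires=8
i=23 t=20 v=8: → [20,22); WM=23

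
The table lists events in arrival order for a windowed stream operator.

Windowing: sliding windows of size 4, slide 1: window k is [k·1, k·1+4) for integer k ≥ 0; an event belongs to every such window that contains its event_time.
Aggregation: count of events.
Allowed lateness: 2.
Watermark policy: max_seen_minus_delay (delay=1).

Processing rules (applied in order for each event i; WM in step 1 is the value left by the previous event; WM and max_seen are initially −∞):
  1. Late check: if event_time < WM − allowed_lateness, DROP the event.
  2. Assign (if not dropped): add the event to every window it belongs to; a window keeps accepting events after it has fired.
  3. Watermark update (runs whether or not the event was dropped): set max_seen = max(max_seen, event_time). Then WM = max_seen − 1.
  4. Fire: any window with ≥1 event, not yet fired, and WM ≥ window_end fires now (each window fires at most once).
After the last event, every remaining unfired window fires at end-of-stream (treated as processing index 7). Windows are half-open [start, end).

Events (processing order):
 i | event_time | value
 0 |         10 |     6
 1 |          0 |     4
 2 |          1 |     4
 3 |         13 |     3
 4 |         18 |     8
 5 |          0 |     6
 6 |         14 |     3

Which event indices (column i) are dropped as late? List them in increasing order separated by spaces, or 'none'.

1 2 5 6

i=0 t=10 v=6: → [10,14),[9,13),[8,12),[7,11); WM=9
i=1 t=0 v=4: DROP (t<9-2); WM=9
i=2 t=1 v=4: DROP (t<9-2); WM=9
i=3 t=13 v=3: → [13,17),[12,16),[11,15),[10,14); WM=12; [7,11) fires=1 [8,12) fires=1
i=4 t=18 v=8: → [18,22),[17,21),[16,20),[15,19); WM=17; [9,13) fires=1 [10,14) fires=2 [11,15) fires=1 [12,16) fires=1 [13,17) fires=1
i=5 t=0 v=6: DROP (t<17-2); WM=17
i=6 t=14 v=3: DROP (t<17-2); WM=17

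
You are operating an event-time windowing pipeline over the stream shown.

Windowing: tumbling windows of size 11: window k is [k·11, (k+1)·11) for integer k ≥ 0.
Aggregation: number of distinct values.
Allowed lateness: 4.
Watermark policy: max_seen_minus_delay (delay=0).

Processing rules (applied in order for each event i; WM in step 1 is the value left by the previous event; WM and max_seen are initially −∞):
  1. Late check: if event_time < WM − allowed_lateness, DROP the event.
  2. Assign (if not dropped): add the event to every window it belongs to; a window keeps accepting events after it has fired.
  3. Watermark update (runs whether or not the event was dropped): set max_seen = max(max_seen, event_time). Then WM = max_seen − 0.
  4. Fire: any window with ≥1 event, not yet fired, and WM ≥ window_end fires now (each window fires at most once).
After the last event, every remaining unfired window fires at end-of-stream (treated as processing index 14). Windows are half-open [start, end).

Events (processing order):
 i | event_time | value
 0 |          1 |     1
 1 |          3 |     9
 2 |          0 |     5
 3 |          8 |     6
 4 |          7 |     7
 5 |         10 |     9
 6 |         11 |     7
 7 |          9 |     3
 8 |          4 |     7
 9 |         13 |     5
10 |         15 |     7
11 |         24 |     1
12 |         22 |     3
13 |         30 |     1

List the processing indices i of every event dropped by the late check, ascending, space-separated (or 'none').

i=0 t=1 v=1: → [0,11); WM=1
i=1 t=3 v=9: → [0,11); WM=3
i=2 t=0 v=5: → [0,11); WM=3
i=3 t=8 v=6: → [0,11); WM=8
i=4 t=7 v=7: → [0,11); WM=8
i=5 t=10 v=9: → [0,11); WM=10
i=6 t=11 v=7: → [11,22); WM=11; [0,11) fires=5
i=7 t=9 v=3: → [0,11); WM=11
i=8 t=4 v=7: DROP (t<11-4); WM=11
i=9 t=13 v=5: → [11,22); WM=13
i=10 t=15 v=7: → [11,22); WM=15
i=11 t=24 v=1: → [22,33); WM=24; [11,22) fires=2
i=12 t=22 v=3: → [22,33); WM=24
i=13 t=30 v=1: → [22,33); WM=30

8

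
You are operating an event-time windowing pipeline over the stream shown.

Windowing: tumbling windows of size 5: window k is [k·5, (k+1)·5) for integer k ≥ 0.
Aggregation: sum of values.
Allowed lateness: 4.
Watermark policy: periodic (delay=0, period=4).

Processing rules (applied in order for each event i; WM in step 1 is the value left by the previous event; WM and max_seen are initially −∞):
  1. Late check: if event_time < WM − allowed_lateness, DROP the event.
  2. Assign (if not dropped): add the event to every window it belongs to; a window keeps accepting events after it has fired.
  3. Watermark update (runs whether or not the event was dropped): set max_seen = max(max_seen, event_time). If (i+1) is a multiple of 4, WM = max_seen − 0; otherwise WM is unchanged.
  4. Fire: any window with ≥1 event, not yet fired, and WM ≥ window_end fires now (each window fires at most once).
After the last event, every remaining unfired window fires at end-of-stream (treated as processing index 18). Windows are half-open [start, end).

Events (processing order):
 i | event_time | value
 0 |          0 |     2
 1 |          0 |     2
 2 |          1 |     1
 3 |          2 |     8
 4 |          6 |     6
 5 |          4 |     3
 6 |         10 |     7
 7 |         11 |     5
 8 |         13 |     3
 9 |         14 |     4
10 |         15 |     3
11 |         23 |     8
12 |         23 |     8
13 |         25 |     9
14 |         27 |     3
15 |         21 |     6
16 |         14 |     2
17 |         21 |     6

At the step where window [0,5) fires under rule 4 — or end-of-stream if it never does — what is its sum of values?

i=0 t=0 v=2: → [0,5); WM=−∞
i=1 t=0 v=2: → [0,5); WM=−∞
i=2 t=1 v=1: → [0,5); WM=−∞
i=3 t=2 v=8: → [0,5); WM=2
i=4 t=6 v=6: → [5,10); WM=2
i=5 t=4 v=3: → [0,5); WM=2
i=6 t=10 v=7: → [10,15); WM=2
i=7 t=11 v=5: → [10,15); WM=11; [0,5) fires=16 [5,10) fires=6
i=8 t=13 v=3: → [10,15); WM=11
i=9 t=14 v=4: → [10,15); WM=11
i=10 t=15 v=3: → [15,20); WM=11
i=11 t=23 v=8: → [20,25); WM=23; [10,15) fires=19 [15,20) fires=3
i=12 t=23 v=8: → [20,25); WM=23
i=13 t=25 v=9: → [25,30); WM=23
i=14 t=27 v=3: → [25,30); WM=23
i=15 t=21 v=6: → [20,25); WM=27; [20,25) fires=22
i=16 t=14 v=2: DROP (t<27-4); WM=27
i=17 t=21 v=6: DROP (t<27-4); WM=27

16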